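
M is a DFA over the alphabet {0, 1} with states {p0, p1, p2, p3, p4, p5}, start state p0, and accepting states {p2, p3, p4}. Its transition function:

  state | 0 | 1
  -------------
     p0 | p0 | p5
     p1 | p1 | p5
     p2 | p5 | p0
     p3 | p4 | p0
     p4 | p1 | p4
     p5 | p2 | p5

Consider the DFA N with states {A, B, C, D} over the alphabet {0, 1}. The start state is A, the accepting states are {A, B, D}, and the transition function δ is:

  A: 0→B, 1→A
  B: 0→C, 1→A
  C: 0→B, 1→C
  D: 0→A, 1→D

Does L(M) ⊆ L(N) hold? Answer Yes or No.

Yes

Exploring the product automaton M × N from the start pair (p0, A), following both machines on each input symbol, reaches 6 state pairs: (p0, A), (p0, B), (p5, A), (p0, C), (p2, B), (p5, C).
M accepts in {p2, p3, p4} and N accepts in {A, B, D}. The reachable pairs whose M-component is accepting are (p2, B); in each of them the N-component is accepting too, so the product for L(M) \ L(N) (M-component accepting, N-component rejecting) has no reachable accepting pair and the difference is empty.
Hence every string in L(M) is also in L(N).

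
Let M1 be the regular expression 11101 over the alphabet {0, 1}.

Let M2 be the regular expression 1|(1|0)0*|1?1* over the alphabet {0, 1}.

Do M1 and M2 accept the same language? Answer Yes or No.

The string 11101 is accepted by M1 but rejected by M2.
So L(M1) ≠ L(M2).

No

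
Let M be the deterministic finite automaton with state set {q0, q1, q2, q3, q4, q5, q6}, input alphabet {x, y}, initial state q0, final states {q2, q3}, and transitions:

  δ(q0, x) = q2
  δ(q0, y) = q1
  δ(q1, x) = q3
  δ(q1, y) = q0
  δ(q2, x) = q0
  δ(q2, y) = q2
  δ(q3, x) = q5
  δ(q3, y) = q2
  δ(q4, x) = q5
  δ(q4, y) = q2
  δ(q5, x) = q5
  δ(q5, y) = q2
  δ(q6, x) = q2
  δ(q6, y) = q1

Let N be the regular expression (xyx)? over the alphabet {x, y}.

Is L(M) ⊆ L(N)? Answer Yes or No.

The string x is in L(M) but not in L(N).
So L(M) ⊄ L(N).

No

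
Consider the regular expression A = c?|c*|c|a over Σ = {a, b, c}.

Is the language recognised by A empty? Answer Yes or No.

The empty string ε matches the expression, so it belongs to L(A).
Since L(A) contains at least one string, it is not empty.

No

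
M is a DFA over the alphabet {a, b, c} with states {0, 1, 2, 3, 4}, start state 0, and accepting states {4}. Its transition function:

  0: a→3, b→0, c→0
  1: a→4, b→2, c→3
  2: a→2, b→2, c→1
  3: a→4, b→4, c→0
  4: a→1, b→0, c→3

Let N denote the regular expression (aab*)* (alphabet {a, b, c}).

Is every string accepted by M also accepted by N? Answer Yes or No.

No

The string ab is in L(M) but not in L(N).
So L(M) ⊄ L(N).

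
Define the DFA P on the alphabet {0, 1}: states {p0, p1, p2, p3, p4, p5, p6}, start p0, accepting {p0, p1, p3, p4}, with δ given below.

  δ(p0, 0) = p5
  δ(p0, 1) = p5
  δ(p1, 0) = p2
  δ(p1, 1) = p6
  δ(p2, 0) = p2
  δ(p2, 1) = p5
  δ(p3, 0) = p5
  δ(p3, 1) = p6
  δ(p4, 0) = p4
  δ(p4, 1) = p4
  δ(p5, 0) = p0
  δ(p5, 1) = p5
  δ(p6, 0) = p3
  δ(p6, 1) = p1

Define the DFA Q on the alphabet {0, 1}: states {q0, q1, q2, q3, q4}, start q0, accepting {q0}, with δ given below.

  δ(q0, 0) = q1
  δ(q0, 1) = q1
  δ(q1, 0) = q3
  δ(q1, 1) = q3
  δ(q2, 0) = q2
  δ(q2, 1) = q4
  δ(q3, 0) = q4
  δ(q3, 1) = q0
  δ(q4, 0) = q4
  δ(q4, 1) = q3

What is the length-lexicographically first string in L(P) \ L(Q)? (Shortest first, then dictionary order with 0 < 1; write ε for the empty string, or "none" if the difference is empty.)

00

The string 00 is accepted by P but not by Q.
No shorter string lies in the difference, and 00 is the lexicographically first length-2 string in L(P) \ L(Q).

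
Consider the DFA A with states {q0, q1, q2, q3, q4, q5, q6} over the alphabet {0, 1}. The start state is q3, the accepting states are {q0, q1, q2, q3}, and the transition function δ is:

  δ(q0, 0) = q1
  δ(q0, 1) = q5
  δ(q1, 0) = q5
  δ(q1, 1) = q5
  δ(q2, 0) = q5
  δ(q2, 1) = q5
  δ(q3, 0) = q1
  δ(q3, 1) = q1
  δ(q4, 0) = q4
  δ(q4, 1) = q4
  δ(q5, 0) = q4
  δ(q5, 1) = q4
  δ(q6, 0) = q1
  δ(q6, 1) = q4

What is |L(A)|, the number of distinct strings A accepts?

3

The useful subgraph on states {q1, q3} is acyclic, so L(A) is finite; the longest accepting path visits 2 useful states, giving maximum string length 1.
Counting accepting paths from q3 by length: 1 of length 0, 2 of length 1. Total 3.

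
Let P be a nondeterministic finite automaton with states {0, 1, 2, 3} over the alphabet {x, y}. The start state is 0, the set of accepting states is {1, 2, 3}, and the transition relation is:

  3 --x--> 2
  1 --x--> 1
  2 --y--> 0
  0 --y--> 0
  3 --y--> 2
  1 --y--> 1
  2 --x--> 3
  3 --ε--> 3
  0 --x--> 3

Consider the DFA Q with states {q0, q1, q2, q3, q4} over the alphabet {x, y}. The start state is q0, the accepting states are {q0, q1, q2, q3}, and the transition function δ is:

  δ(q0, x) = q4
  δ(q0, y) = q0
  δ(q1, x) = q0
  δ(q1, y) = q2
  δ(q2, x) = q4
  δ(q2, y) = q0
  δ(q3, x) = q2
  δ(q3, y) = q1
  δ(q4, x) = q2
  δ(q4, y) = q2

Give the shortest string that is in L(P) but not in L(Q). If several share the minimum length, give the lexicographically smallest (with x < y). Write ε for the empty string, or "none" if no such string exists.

The string x is accepted by P but not by Q.
No shorter string lies in the difference, and x is the lexicographically first length-1 string in L(P) \ L(Q).

x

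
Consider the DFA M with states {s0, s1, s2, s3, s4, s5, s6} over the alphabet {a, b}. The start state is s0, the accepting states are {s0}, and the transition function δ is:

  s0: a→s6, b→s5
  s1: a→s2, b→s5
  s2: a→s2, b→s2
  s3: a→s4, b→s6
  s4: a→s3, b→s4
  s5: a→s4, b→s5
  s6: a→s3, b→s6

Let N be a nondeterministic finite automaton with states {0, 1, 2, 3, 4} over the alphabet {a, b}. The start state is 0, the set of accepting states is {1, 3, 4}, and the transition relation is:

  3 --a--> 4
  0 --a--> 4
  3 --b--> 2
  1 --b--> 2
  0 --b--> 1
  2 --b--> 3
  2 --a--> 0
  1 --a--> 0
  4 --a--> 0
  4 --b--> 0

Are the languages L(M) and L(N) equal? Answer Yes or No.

The empty string ε is accepted by M but rejected by N.
So L(M) ≠ L(N).

No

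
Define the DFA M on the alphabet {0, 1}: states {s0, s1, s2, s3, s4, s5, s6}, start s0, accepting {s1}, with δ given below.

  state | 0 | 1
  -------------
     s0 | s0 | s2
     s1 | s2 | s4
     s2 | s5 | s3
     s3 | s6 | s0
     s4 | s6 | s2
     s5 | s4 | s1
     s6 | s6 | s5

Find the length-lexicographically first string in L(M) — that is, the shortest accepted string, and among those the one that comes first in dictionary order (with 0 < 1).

A breadth-first search from s0 reaches an accepting state first via the path s0 → s2 → s5 → s1 on input 101.
No string of length < 3 is accepted (BFS exhausts all shorter strings without reaching an accepting state), and 101 is the lexicographically least accepting string of length 3.

101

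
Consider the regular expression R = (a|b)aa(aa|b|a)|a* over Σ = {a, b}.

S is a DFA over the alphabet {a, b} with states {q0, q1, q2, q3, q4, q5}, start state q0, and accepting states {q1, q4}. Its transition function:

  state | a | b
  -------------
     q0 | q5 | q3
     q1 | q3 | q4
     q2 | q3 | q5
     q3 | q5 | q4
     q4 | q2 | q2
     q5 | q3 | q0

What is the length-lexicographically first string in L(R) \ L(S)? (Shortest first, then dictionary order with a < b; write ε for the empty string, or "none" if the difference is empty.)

The empty string ε is accepted by R but not by S.
Since ε is the unique shortest string, it is the required witness.

ε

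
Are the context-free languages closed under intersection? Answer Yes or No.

{aⁿbⁿcᵐ : m,n≥0} and {aᵐbⁿcⁿ : m,n≥0} are both context-free, but their intersection {aⁿbⁿcⁿ : n≥0} is not (pumping lemma).

No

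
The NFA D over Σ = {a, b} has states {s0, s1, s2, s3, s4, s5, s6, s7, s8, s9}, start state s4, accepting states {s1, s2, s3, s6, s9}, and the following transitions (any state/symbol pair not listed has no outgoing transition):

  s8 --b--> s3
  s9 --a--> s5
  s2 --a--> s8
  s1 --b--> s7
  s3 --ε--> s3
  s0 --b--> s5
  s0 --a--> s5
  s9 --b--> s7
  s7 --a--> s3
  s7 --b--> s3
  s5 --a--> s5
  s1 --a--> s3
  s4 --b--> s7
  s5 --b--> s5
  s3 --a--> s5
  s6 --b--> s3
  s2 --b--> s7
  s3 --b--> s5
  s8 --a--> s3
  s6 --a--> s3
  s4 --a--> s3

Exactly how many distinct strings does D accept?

3

The useful subgraph on states {s3, s4, s7} is acyclic, so L(D) is finite; the longest accepting path visits 3 useful states, giving maximum string length 2.
Counting accepting paths from s4 by length: 1 of length 1, 2 of length 2. Total 3.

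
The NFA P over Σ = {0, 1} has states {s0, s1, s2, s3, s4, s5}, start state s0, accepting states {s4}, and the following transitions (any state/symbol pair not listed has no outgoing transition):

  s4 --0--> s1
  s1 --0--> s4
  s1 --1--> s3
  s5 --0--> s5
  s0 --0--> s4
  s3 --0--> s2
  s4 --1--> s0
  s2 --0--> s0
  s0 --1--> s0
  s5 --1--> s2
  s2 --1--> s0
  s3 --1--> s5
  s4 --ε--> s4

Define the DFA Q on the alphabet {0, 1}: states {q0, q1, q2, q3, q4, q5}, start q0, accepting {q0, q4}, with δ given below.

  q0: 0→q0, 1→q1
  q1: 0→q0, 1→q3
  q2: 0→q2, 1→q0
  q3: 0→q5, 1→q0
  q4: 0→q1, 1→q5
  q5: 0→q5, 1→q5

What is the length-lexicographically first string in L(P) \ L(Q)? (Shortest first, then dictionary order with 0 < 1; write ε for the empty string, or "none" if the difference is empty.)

110

The string 110 is accepted by P but not by Q.
No shorter string lies in the difference, and 110 is the lexicographically first length-3 string in L(P) \ L(Q).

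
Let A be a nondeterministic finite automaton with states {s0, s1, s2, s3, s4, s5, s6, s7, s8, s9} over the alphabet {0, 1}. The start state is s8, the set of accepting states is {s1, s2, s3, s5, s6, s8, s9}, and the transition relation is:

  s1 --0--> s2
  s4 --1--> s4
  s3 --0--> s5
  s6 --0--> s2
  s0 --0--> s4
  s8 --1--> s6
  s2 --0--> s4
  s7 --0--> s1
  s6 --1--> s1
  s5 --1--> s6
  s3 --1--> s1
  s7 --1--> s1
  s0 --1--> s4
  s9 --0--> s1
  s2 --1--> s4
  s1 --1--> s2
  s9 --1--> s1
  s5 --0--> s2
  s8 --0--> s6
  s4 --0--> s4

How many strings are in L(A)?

11

The useful subgraph on states {s1, s2, s6, s8} is acyclic, so L(A) is finite; the longest accepting path visits 4 useful states, giving maximum string length 3.
Counting accepting paths from s8 by length: 1 of length 0, 2 of length 1, 4 of length 2, 4 of length 3. Total 11.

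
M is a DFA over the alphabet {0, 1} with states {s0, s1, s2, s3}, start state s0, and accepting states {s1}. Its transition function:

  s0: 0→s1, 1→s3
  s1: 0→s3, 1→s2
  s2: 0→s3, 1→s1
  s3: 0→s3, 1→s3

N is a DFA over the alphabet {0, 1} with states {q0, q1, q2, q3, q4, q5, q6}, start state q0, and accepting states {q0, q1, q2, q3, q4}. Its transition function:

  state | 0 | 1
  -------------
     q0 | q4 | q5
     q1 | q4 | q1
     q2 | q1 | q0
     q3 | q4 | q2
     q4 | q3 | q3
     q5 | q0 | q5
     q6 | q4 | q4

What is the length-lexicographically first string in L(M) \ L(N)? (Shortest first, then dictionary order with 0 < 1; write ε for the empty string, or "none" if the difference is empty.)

The string 01111 is accepted by M but not by N.
No shorter string lies in the difference, and 01111 is the lexicographically first length-5 string in L(M) \ L(N).

01111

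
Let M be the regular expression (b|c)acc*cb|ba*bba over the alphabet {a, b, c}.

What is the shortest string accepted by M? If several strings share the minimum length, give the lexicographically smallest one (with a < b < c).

bbba

By inspection of the expression, no string of length less than 4 matches, and bbba is the lexicographically first match of length 4.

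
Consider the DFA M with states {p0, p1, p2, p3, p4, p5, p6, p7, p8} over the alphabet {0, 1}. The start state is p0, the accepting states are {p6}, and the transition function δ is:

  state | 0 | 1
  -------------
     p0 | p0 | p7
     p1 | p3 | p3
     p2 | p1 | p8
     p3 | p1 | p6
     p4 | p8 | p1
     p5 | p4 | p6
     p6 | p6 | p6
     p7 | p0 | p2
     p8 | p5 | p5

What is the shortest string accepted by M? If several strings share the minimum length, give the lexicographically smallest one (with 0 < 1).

11001

A breadth-first search from p0 reaches an accepting state first via the path p0 → p7 → p2 → p1 → p3 → p6 on input 11001.
No string of length < 5 is accepted (BFS exhausts all shorter strings without reaching an accepting state), and 11001 is the lexicographically least accepting string of length 5.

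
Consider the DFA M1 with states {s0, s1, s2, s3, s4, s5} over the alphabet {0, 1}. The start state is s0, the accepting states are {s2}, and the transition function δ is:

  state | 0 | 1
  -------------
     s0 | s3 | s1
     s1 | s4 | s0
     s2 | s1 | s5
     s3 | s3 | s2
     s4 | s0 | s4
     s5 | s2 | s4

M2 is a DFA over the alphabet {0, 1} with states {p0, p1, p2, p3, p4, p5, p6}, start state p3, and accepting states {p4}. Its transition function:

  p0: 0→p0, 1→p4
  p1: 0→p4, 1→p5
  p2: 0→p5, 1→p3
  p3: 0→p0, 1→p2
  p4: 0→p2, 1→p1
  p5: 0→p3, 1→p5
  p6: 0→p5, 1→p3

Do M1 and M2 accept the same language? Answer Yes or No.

Exploring the product automaton M1 × M2 from the start pair (s0, p3), following both machines on each input symbol, reaches 6 state pairs: (s0, p3), (s3, p0), (s1, p2), (s2, p4), (s4, p5), (s5, p1).
M1 accepts in {s2} and M2 accepts in {p4}. In every reachable pair the two components are either both accepting — (s2, p4) — or both non-accepting, so no string is accepted by exactly one of the machines: L(M1) \ L(M2) and L(M2) \ L(M1) are both empty.
Hence every string is accepted by M1 iff it is accepted by M2, and the two languages coincide.

Yes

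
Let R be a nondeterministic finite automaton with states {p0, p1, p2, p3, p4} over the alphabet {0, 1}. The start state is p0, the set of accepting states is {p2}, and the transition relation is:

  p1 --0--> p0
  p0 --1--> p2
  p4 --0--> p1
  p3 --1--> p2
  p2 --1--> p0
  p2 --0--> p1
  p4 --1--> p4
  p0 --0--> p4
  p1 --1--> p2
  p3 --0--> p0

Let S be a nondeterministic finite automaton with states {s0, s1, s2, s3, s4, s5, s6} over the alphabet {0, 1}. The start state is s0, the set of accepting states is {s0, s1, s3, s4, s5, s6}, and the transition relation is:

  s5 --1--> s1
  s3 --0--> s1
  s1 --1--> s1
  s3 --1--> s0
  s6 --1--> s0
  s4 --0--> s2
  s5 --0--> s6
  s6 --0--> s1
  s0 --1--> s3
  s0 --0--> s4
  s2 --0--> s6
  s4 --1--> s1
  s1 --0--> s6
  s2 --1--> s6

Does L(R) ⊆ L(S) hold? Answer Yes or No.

Exploring the product automaton R × S from the start pair (p0, s0), following both machines on each input symbol, reaches 18 state pairs: (p0, s0), (p4, s4), (p2, s3), (p1, s2), (p4, s1), (p1, s1), (p0, s6), (p2, s6), (p1, s6), (p2, s1), (p2, s0), (p0, s1), (p1, s4), (p0, s3), (p4, s6), (p0, s2), (p4, s0), (p4, s3).
R accepts in {p2} and S accepts in {s0, s1, s3, s4, s5, s6}. The reachable pairs whose R-component is accepting are (p2, s3), (p2, s6), (p2, s1), (p2, s0); in each of them the S-component is accepting too, so the product for L(R) \ L(S) (R-component accepting, S-component rejecting) has no reachable accepting pair and the difference is empty.
Hence every string in L(R) is also in L(S).

Yes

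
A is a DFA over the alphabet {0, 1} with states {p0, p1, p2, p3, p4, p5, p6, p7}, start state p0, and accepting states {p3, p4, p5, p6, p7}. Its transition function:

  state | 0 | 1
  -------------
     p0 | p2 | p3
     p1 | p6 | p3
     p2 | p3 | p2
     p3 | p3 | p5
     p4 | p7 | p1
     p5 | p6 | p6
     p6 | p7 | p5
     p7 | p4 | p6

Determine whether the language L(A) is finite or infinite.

infinite

State p2 is reachable from the start and can reach an accepting state, and it lies on the cycle p2 → p2.
Traversing that cycle any number of times yields accepted strings of unbounded length, so the language is infinite.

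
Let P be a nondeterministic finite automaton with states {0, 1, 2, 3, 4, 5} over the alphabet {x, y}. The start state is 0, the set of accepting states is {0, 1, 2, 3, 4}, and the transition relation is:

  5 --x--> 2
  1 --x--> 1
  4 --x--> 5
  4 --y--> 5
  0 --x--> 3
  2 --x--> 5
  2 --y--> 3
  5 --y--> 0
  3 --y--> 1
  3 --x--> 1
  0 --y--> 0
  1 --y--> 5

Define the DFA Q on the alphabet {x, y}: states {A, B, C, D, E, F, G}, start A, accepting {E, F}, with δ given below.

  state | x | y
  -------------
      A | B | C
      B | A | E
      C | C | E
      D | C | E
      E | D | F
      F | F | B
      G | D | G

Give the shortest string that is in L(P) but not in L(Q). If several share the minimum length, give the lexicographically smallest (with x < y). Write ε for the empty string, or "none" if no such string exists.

The empty string ε is accepted by P but not by Q.
Since ε is the unique shortest string, it is the required witness.

ε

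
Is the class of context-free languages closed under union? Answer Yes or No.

Yes

Take grammars for L₁ and L₂ with disjoint nonterminals and start symbols S₁, S₂; the grammar with a new start symbol and productions S → S₁ | S₂ generates L₁ ∪ L₂.
So the context-free languages are closed under union.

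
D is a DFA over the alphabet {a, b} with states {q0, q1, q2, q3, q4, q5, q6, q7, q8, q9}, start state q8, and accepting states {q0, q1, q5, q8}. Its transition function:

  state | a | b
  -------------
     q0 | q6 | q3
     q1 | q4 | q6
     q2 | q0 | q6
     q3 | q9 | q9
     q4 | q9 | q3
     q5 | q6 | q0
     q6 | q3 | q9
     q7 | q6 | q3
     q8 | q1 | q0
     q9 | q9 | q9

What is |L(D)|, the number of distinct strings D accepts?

The useful subgraph on states {q0, q1, q8} is acyclic, so L(D) is finite; the longest accepting path visits 2 useful states, giving maximum string length 1.
Counting accepting paths from q8 by length: 1 of length 0, 2 of length 1. Total 3.

3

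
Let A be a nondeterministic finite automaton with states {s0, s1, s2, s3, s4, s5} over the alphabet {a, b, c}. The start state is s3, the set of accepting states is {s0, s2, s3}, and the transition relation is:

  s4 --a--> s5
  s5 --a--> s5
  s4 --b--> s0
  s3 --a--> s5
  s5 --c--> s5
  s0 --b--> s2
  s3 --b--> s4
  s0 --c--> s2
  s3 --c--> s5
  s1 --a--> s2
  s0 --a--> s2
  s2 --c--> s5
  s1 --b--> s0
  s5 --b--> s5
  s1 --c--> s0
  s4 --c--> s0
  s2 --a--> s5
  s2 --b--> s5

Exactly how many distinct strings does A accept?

The useful subgraph on states {s0, s2, s3, s4} is acyclic, so L(A) is finite; the longest accepting path visits 4 useful states, giving maximum string length 3.
Counting accepting paths from s3 by length: 1 of length 0, 2 of length 2, 6 of length 3. Total 9.

9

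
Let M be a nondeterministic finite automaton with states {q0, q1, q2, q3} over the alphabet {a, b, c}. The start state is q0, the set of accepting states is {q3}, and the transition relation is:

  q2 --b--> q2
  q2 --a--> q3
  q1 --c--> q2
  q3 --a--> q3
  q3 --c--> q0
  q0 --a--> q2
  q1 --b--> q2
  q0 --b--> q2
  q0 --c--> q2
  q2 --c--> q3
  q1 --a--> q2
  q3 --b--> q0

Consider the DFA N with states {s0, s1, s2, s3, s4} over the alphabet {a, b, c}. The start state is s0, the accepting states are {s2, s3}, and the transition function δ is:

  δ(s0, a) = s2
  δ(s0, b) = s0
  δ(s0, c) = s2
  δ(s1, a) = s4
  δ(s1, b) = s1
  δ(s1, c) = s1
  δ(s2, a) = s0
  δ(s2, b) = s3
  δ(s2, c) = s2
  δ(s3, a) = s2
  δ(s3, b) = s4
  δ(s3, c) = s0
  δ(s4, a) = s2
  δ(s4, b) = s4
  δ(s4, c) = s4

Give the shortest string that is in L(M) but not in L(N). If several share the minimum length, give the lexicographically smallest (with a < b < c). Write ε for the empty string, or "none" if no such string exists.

aa

The string aa is accepted by M but not by N.
No shorter string lies in the difference, and aa is the lexicographically first length-2 string in L(M) \ L(N).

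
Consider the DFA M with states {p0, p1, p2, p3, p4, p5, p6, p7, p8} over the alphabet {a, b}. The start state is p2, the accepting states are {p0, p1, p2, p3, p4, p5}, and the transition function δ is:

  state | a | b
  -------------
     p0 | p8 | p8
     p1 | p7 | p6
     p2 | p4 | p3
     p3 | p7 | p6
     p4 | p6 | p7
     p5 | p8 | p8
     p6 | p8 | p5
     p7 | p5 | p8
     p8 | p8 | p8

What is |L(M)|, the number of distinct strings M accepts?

7

The useful subgraph on states {p2, p3, p4, p5, p6, p7} is acyclic, so L(M) is finite; the longest accepting path visits 4 useful states, giving maximum string length 3.
Counting accepting paths from p2 by length: 1 of length 0, 2 of length 1, 4 of length 3. Total 7.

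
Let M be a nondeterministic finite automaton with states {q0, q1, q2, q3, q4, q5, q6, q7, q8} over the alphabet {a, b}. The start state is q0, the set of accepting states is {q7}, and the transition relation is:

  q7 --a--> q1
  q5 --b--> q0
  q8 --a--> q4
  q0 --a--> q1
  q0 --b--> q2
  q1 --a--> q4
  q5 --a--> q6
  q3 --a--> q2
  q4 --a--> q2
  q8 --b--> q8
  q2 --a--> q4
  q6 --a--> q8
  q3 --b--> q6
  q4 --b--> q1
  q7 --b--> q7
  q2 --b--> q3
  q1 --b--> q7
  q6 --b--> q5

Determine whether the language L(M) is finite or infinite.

infinite

State q1 is reachable from the start and can reach an accepting state, and it lies on the cycle q1 → q4 → q1.
Traversing that cycle any number of times yields accepted strings of unbounded length, so the language is infinite.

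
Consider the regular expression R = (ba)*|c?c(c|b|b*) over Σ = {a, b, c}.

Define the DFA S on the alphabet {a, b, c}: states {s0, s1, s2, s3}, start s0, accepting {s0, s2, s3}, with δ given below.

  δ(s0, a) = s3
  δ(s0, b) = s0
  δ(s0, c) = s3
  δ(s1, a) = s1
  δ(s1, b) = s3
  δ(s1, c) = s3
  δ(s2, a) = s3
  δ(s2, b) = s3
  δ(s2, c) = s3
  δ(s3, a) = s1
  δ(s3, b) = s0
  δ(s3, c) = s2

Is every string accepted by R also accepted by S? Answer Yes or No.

Converting the expression R to a DFA (subset construction, then merging equivalent states) gives the minimal DFA with states {r0, r1, r2, r3, r4, r5, r6, r7}, start state r0, accepting states {r0, r3, r4, r5, r6, r7} and transitions r0: a→r1, b→r2, c→r3; r1: a→r1, b→r1, c→r1; r2: a→r4, b→r1, c→r1; r3: a→r1, b→r5, c→r6; r4: a→r1, b→r2, c→r1; r5: a→r1, b→r5, c→r1; r6: a→r1, b→r5, c→r7; r7: a→r1, b→r1, c→r1.
Exploring the product automaton R × S from the start pair (r0, s0), following both machines on each input symbol, reaches 12 state pairs: (r0, s0), (r1, s3), (r2, s0), (r3, s3), (r1, s1), (r1, s0), (r1, s2), (r4, s3), (r5, s0), (r6, s2), (r5, s3), (r7, s3).
R accepts in {r0, r3, r4, r5, r6, r7} and S accepts in {s0, s2, s3}. The reachable pairs whose R-component is accepting are (r0, s0), (r3, s3), (r4, s3), (r5, s0), (r6, s2), (r5, s3), (r7, s3); in each of them the S-component is accepting too, so the product for L(R) \ L(S) (R-component accepting, S-component rejecting) has no reachable accepting pair and the difference is empty.
Hence every string in L(R) is also in L(S).

Yes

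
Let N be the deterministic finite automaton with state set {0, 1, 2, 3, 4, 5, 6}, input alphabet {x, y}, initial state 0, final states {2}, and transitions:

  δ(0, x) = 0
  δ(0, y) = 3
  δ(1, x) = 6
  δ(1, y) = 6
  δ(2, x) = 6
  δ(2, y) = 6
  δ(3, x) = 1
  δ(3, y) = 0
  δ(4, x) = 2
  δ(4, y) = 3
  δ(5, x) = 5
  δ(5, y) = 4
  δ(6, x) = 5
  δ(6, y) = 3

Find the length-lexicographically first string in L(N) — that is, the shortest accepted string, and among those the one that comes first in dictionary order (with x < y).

A breadth-first search from 0 reaches an accepting state first via the path 0 → 3 → 1 → 6 → 5 → 4 → 2 on input yxxxyx.
No string of length < 6 is accepted (BFS exhausts all shorter strings without reaching an accepting state), and yxxxyx is the lexicographically least accepting string of length 6.

yxxxyx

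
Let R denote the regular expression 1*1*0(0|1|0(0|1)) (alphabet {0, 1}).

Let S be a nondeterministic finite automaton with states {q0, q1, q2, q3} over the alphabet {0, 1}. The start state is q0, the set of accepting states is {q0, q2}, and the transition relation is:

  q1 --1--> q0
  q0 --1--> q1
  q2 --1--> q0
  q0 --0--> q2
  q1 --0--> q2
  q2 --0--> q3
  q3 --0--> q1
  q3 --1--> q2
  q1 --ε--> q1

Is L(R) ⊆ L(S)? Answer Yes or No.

The string 00 is in L(R) but not in L(S).
So L(R) ⊄ L(S).

No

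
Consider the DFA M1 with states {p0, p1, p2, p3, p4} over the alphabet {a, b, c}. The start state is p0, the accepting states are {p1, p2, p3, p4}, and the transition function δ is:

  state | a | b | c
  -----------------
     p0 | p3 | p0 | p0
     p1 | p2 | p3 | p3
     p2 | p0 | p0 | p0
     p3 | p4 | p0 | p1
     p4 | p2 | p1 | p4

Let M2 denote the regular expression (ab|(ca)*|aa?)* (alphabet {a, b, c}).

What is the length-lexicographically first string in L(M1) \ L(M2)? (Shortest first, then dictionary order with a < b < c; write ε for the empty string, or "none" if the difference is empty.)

ac

The string ac is accepted by M1 but not by M2.
No shorter string lies in the difference, and ac is the lexicographically first length-2 string in L(M1) \ L(M2).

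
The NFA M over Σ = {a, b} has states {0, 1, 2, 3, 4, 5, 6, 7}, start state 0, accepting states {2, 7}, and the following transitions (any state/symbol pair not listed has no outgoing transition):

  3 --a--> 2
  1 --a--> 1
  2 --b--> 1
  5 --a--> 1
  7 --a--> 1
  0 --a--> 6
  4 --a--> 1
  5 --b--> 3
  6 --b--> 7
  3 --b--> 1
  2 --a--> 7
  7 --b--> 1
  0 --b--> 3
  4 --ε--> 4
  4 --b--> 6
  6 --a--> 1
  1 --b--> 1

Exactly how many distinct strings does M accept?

3

The useful subgraph on states {0, 2, 3, 6, 7} is acyclic, so L(M) is finite; the longest accepting path visits 4 useful states, giving maximum string length 3.
Counting accepting paths from 0 by length: 2 of length 2, 1 of length 3. Total 3.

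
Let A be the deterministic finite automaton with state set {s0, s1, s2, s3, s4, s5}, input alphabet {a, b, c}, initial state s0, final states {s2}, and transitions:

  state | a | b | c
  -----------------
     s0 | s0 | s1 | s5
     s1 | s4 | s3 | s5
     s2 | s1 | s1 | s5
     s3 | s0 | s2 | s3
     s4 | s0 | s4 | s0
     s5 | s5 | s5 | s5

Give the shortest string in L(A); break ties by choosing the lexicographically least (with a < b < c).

bbb

A breadth-first search from s0 reaches an accepting state first via the path s0 → s1 → s3 → s2 on input bbb.
No string of length < 3 is accepted (BFS exhausts all shorter strings without reaching an accepting state), and bbb is the lexicographically least accepting string of length 3.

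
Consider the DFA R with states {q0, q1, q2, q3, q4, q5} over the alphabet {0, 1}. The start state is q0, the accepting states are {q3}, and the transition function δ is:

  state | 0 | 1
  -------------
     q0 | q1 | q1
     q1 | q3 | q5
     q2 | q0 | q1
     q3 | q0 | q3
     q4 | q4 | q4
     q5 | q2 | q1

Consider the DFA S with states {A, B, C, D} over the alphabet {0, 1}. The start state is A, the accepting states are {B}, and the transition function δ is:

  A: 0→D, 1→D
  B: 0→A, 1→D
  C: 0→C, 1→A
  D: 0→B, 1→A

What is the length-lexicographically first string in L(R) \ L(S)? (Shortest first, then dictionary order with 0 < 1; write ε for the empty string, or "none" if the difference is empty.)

The string 001 is accepted by R but not by S.
No shorter string lies in the difference, and 001 is the lexicographically first length-3 string in L(R) \ L(S).

001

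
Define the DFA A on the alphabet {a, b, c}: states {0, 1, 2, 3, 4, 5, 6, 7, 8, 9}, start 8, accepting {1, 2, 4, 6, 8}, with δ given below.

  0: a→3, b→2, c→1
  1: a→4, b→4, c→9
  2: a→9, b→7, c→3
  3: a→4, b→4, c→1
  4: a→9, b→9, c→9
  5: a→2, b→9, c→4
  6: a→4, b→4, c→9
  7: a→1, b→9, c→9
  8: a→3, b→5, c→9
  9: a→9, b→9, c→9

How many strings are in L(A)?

16

The useful subgraph on states {1, 2, 3, 4, 5, 7, 8} is acyclic, so L(A) is finite; the longest accepting path visits 6 useful states, giving maximum string length 5.
Counting accepting paths from 8 by length: 1 of length 0, 5 of length 2, 2 of length 3, 4 of length 4, 4 of length 5. Total 16.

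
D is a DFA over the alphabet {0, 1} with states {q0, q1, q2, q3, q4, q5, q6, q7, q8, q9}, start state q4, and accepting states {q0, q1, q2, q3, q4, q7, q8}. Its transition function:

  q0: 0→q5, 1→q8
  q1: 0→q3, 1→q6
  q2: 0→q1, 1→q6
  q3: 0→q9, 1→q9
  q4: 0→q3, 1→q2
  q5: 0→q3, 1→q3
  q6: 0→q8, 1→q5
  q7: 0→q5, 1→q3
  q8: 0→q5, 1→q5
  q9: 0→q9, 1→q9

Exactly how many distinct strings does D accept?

The useful subgraph on states {q1, q2, q3, q4, q5, q6, q8} is acyclic, so L(D) is finite; the longest accepting path visits 7 useful states, giving maximum string length 6.
Counting accepting paths from q4 by length: 1 of length 0, 2 of length 1, 1 of length 2, 2 of length 3, 3 of length 4, 6 of length 5, 4 of length 6. Total 19.

19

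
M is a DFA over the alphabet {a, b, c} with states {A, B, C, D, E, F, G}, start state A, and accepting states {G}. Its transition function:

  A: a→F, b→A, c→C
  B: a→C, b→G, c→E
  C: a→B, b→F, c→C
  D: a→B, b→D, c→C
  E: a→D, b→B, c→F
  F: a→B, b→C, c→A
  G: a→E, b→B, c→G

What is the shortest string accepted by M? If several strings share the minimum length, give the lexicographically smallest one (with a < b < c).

A breadth-first search from A reaches an accepting state first via the path A → F → B → G on input aab.
No string of length < 3 is accepted (BFS exhausts all shorter strings without reaching an accepting state), and aab is the lexicographically least accepting string of length 3.

aab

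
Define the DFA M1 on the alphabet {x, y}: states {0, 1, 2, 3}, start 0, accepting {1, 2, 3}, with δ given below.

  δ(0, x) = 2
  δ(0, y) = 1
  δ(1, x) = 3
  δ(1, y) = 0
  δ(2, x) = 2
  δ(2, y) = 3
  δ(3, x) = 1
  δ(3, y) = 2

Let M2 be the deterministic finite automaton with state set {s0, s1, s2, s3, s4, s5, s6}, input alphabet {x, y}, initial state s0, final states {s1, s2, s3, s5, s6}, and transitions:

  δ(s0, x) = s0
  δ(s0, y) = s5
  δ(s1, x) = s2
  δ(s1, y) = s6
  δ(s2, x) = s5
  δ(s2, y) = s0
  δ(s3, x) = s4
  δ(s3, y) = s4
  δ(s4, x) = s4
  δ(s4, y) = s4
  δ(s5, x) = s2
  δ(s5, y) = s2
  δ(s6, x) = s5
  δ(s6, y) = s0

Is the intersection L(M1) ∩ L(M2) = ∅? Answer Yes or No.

No

The string y is accepted by both M1 and M2.
Hence L(M1) ∩ L(M2) ≠ ∅.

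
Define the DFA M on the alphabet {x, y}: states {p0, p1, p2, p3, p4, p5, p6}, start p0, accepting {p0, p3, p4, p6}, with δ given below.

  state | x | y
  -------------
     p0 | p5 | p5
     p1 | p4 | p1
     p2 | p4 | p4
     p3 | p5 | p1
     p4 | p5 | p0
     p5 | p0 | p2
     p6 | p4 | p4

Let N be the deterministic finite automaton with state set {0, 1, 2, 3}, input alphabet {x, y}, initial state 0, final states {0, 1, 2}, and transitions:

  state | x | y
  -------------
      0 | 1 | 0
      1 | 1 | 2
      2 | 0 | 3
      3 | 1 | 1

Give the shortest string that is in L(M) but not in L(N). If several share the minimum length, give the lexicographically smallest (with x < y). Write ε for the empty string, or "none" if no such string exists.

The string xyy is accepted by M but not by N.
No shorter string lies in the difference, and xyy is the lexicographically first length-3 string in L(M) \ L(N).

xyy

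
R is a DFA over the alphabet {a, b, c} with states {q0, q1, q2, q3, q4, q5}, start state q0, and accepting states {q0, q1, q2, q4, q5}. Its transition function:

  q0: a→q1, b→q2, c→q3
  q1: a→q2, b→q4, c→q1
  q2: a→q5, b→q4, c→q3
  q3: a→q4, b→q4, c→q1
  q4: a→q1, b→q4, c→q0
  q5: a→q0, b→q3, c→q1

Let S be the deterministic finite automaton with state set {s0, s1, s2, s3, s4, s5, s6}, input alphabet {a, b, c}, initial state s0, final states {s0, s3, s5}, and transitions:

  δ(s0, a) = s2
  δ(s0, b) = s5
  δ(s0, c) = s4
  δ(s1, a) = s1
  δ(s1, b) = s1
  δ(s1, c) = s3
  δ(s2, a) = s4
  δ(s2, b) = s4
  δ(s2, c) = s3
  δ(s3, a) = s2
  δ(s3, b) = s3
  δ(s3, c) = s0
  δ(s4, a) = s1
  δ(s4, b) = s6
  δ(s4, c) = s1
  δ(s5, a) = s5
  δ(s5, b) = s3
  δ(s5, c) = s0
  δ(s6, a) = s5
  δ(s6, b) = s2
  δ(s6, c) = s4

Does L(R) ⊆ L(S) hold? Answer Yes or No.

The string a is in L(R) but not in L(S).
So L(R) ⊄ L(S).

No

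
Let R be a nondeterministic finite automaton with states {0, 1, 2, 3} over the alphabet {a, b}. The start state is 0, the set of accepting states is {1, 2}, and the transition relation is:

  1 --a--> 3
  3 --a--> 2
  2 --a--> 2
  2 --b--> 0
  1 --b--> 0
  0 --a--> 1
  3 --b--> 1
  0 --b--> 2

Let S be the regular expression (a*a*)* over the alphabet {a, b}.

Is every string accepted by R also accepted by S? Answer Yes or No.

The string b is in L(R) but not in L(S).
So L(R) ⊄ L(S).

No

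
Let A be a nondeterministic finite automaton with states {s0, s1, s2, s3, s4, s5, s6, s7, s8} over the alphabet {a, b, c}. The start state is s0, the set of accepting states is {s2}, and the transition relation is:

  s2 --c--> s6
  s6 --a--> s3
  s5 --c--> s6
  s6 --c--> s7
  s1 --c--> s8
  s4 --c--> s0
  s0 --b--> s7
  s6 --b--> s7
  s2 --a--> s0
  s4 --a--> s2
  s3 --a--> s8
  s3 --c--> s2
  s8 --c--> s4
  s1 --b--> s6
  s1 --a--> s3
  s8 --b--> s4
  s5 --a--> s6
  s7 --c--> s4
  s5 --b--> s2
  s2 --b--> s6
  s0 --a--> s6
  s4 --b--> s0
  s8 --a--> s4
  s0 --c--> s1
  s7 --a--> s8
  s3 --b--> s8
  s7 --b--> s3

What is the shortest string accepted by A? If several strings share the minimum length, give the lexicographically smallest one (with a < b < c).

A breadth-first search from s0 reaches an accepting state first via the path s0 → s6 → s3 → s2 on input aac.
No string of length < 3 is accepted (BFS exhausts all shorter strings without reaching an accepting state), and aac is the lexicographically least accepting string of length 3.

aac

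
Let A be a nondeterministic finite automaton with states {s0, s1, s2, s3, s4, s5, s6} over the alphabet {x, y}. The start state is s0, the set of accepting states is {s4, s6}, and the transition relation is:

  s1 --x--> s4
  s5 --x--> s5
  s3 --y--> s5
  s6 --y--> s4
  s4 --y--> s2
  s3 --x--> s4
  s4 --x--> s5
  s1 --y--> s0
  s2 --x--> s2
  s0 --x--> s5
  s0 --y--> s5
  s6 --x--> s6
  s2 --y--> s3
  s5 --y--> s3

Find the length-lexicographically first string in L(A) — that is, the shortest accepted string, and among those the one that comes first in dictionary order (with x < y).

A breadth-first search from s0 reaches an accepting state first via the path s0 → s5 → s3 → s4 on input xyx.
No string of length < 3 is accepted (BFS exhausts all shorter strings without reaching an accepting state), and xyx is the lexicographically least accepting string of length 3.

xyx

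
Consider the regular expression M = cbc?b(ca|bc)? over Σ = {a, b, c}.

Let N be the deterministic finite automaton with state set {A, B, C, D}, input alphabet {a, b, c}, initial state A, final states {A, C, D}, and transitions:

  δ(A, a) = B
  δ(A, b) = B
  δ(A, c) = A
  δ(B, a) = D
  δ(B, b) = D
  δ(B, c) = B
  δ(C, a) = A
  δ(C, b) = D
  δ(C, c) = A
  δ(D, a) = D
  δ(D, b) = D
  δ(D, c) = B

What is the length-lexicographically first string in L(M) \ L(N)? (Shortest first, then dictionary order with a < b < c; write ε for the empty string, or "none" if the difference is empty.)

The string cbbbc is accepted by M but not by N.
No shorter string lies in the difference, and cbbbc is the lexicographically first length-5 string in L(M) \ L(N).

cbbbc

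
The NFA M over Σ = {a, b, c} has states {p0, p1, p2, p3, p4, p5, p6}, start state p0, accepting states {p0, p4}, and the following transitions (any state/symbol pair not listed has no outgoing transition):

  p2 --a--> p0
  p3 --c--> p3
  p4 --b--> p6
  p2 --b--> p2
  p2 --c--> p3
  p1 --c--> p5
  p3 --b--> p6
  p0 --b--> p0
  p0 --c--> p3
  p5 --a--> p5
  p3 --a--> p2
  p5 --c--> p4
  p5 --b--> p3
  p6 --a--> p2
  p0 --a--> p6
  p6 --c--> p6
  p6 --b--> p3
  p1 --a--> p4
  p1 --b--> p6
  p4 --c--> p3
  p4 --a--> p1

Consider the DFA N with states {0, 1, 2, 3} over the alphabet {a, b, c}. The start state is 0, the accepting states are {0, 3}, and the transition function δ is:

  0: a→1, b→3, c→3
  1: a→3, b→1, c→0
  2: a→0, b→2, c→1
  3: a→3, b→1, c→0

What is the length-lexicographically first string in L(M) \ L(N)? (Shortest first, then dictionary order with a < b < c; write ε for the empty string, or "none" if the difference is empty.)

bb

The string bb is accepted by M but not by N.
No shorter string lies in the difference, and bb is the lexicographically first length-2 string in L(M) \ L(N).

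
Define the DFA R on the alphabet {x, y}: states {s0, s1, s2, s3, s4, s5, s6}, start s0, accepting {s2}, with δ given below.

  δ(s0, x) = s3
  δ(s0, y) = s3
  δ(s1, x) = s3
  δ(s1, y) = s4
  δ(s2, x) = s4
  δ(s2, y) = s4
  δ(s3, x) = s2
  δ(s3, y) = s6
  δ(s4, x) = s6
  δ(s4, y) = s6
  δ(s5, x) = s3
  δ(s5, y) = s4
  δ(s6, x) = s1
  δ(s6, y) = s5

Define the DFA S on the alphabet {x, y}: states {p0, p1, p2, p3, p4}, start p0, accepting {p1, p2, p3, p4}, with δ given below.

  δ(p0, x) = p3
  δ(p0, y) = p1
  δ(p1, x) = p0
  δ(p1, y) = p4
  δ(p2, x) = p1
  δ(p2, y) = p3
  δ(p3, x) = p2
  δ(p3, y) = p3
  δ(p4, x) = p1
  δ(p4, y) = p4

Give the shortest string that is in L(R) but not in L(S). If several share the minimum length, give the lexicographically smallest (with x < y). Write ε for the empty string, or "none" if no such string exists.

yx

The string yx is accepted by R but not by S.
No shorter string lies in the difference, and yx is the lexicographically first length-2 string in L(R) \ L(S).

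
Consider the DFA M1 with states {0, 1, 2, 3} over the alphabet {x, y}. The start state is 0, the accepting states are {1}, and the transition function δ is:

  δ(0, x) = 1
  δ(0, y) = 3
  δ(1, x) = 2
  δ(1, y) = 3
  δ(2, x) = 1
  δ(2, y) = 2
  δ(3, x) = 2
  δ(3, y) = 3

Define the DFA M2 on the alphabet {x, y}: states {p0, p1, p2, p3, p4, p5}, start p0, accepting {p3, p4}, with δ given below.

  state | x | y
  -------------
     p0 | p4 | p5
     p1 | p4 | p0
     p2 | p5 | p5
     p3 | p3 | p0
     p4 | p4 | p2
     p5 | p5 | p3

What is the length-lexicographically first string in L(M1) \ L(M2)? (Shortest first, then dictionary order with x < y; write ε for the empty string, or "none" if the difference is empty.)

yxx

The string yxx is accepted by M1 but not by M2.
No shorter string lies in the difference, and yxx is the lexicographically first length-3 string in L(M1) \ L(M2).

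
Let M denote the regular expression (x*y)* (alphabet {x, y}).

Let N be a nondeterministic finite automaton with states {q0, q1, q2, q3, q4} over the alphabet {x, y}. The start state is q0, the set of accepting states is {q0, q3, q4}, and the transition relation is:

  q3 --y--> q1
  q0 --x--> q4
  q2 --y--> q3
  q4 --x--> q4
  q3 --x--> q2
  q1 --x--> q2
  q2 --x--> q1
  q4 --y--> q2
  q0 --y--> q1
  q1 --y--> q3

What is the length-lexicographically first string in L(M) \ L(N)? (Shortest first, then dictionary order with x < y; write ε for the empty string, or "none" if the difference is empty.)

y

The string y is accepted by M but not by N.
No shorter string lies in the difference, and y is the lexicographically first length-1 string in L(M) \ L(N).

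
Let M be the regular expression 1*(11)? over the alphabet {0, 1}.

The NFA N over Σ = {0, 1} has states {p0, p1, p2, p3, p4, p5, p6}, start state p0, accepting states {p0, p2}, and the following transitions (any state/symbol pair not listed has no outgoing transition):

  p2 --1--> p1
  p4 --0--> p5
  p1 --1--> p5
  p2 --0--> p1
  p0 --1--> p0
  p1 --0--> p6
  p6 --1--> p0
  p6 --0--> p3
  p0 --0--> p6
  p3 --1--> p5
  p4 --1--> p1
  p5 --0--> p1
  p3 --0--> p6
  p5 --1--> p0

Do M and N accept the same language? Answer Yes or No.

No

The string 01 is accepted by N but rejected by M.
So L(M) ≠ L(N).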